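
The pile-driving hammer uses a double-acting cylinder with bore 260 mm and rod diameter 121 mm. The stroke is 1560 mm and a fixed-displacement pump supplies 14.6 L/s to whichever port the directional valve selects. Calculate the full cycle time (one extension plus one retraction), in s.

t ≈ 10.1 s

Cap-side area A_cap = π/4 × (260 mm)² = 53090 mm^2
Rod-side annular area A_ann = π/4 × (260² − 121²) = 41590 mm^2
t_ext = A_cap·L/Q = 5.673 s
t_ret = A_ann·L/Q = 4.444 s
t_cycle = t_ext + t_ret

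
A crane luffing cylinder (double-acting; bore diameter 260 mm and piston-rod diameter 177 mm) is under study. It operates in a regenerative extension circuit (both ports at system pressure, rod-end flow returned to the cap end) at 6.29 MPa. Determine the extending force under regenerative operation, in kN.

F ≈ 155 kN

With equal pressure on both faces, forces on the annular region cancel; the net push is pressure × rod cross-section.
Rod cross-section A_rod = π/4 × (177 mm)² = 24610 mm^2
F = P × A_rod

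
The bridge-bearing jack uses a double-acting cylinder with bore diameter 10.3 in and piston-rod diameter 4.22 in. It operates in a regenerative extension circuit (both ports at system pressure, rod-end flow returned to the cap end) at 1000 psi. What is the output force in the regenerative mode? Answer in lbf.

F ≈ 14000 lbf

With equal pressure on both faces, forces on the annular region cancel; the net push is pressure × rod cross-section.
Rod cross-section A_rod = π/4 × (4.22 in)² = 13.99 in^2
F = P × A_rod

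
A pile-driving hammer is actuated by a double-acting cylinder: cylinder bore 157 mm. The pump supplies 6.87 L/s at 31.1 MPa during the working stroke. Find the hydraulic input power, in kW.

W ≈ 214 kW

Hydraulic power = P × Q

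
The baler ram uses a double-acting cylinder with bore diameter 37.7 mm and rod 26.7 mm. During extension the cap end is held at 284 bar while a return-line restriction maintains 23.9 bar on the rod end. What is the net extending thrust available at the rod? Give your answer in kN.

Cap-side area A_cap = π/4 × (37.7 mm)² = 1116 mm^2
Rod-side annular area A_ann = π/4 × (37.7² − 26.7²) = 556.4 mm^2
Net thrust = P_cap·A_cap − P_rod·A_ann = 31.70 kN − 1.330 kN

F ≈ 30.4 kN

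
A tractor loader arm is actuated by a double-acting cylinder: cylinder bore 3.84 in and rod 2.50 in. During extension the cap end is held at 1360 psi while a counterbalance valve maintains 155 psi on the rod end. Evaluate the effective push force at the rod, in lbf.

F ≈ 14700 lbf

Cap-side area A_cap = π/4 × (3.84 in)² = 11.58 in^2
Rod-side annular area A_ann = π/4 × (3.84² − 2.50²) = 6.672 in^2
Net thrust = P_cap·A_cap − P_rod·A_ann = 15750 lbf − 1034 lbf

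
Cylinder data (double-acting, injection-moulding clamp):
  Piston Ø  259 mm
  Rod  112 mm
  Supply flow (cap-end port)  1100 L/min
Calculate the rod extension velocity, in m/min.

v ≈ 20.9 m/min

Cap-side area A_cap = π/4 × (259 mm)² = 52690 mm^2
v = Q / A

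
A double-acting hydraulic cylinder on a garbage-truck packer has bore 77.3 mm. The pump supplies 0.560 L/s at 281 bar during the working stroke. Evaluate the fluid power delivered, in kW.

Hydraulic power = P × Q

W ≈ 15.7 kW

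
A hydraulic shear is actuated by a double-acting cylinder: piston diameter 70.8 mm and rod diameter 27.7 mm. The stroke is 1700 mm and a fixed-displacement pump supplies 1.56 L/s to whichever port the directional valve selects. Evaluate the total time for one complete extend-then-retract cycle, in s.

Cap-side area A_cap = π/4 × (70.8 mm)² = 3937 mm^2
Rod-side annular area A_ann = π/4 × (70.8² − 27.7²) = 3334 mm^2
t_ext = A_cap·L/Q = 4.290 s
t_ret = A_ann·L/Q = 3.634 s
t_cycle = t_ext + t_ret

t ≈ 7.92 s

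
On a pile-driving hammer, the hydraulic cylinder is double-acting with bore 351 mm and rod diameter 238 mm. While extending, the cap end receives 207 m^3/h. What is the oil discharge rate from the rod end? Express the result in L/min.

Cap-side area A_cap = π/4 × (351 mm)² = 96760 mm^2
Rod-side annular area A_ann = π/4 × (351² − 238²) = 52270 mm^2
Piston speed v = Q_in/A_cap; rod-end outflow Q_out = v × A_ann = Q_in × A_ann/A_cap.

Q_out ≈ 1860 L/min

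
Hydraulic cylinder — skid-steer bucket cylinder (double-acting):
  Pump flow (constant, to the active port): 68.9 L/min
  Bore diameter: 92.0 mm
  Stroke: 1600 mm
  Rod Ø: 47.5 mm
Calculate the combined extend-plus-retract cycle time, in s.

Cap-side area A_cap = π/4 × (92.0 mm)² = 6648 mm^2
Rod-side annular area A_ann = π/4 × (92.0² − 47.5²) = 4876 mm^2
t_ext = A_cap·L/Q = 9.262 s
t_ret = A_ann·L/Q = 6.793 s
t_cycle = t_ext + t_ret

t ≈ 16.1 s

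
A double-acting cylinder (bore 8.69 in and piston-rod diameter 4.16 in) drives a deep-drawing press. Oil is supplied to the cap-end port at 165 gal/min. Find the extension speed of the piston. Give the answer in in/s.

Cap-side area A_cap = π/4 × (8.69 in)² = 59.31 in^2
v = Q / A

v ≈ 10.7 in/s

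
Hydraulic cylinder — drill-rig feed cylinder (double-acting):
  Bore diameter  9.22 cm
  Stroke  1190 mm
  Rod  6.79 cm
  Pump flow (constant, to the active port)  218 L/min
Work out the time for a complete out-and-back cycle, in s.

Cap-side area A_cap = π/4 × (9.22 cm)² = 66.77 cm^2
Rod-side annular area A_ann = π/4 × (9.22² − 6.79²) = 30.56 cm^2
t_ext = A_cap·L/Q = 2.187 s
t_ret = A_ann·L/Q = 1.001 s
t_cycle = t_ext + t_ret

t ≈ 3.19 s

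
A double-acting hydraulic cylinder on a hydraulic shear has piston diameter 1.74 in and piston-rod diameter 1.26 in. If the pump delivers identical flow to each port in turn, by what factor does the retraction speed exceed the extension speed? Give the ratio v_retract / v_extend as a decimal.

Cap-side area A_cap = π/4 × (1.74 in)² = 2.378 in^2
Rod-side annular area A_ann = π/4 × (1.74² − 1.26²) = 1.131 in^2
For equal Q, v ∝ 1/A, so v_ret/v_ext = A_cap/A_ann.

v_ret/v_ext ≈ 2.10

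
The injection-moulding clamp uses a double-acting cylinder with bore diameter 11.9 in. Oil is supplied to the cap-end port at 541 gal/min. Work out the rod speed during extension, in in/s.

v ≈ 18.7 in/s

Cap-side area A_cap = π/4 × (11.9 in)² = 111.2 in^2
v = Q / A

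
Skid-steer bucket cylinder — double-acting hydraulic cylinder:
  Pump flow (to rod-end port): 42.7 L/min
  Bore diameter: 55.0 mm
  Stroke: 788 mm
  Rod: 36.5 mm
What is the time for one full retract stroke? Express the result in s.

Rod-side annular area A_ann = π/4 × (55.0² − 36.5²) = 1329 mm^2
Swept volume V = A × L; t = V / Q = A·L / Q

t ≈ 1.47 s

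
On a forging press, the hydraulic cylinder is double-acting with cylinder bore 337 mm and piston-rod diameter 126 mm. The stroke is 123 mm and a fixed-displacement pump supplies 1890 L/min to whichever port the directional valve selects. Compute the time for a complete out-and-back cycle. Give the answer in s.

Cap-side area A_cap = π/4 × (337 mm)² = 89200 mm^2
Rod-side annular area A_ann = π/4 × (337² − 126²) = 76730 mm^2
t_ext = A_cap·L/Q = 0.3483 s
t_ret = A_ann·L/Q = 0.2996 s
t_cycle = t_ext + t_ret

t ≈ 0.648 s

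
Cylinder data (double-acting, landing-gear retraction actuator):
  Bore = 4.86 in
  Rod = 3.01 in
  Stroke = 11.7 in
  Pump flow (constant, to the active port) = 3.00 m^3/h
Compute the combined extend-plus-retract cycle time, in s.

t ≈ 6.90 s

Cap-side area A_cap = π/4 × (4.86 in)² = 18.55 in^2
Rod-side annular area A_ann = π/4 × (4.86² − 3.01²) = 11.44 in^2
t_ext = A_cap·L/Q = 4.268 s
t_ret = A_ann·L/Q = 2.631 s
t_cycle = t_ext + t_ret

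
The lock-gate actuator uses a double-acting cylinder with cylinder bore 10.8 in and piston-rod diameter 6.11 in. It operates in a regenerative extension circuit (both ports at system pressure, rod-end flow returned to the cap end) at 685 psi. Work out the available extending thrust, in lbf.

With equal pressure on both faces, forces on the annular region cancel; the net push is pressure × rod cross-section.
Rod cross-section A_rod = π/4 × (6.11 in)² = 29.32 in^2
F = P × A_rod

F ≈ 20100 lbf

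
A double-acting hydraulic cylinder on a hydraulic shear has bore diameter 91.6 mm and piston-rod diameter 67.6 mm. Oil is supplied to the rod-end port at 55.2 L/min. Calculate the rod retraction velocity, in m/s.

Rod-side annular area A_ann = π/4 × (91.6² − 67.6²) = 3001 mm^2
Flow into the rod-end port fills the annular volume.
v = Q / A

v ≈ 0.307 m/s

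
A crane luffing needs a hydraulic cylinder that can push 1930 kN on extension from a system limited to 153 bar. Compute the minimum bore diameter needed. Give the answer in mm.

Extension force acts on the full piston face: F = P × (π/4)D².
D = √(4F / (πP)) = √(4 × 1930 kN / (π × 153 bar))

D ≈ 401 mm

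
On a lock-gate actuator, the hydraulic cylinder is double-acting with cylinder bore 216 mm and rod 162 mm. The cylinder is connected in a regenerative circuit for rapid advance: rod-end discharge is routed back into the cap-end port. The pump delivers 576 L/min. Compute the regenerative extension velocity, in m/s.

In regeneration the rod-end outflow joins the pump flow into the cap end, so the net volume the pump must supply per unit advance equals the rod cross-section area.
Rod cross-section A_rod = π/4 × (162 mm)² = 20610 mm^2
v = Q_pump / A_rod

v ≈ 0.466 m/s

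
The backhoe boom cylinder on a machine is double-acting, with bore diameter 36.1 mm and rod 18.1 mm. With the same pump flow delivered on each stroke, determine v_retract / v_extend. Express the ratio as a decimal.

Cap-side area A_cap = π/4 × (36.1 mm)² = 1024 mm^2
Rod-side annular area A_ann = π/4 × (36.1² − 18.1²) = 766.2 mm^2
For equal Q, v ∝ 1/A, so v_ret/v_ext = A_cap/A_ann.

v_ret/v_ext ≈ 1.34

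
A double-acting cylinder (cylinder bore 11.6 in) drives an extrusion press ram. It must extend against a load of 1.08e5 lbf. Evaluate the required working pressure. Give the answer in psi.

P ≈ 1020 psi

Cap-side area A_cap = π/4 × (11.6 in)² = 105.7 in^2
P = F / A = 1.08e5 lbf / A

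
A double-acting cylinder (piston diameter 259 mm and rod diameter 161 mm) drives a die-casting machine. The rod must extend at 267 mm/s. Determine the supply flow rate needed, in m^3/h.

Cap-side area A_cap = π/4 × (259 mm)² = 52690 mm^2
Q = A × v

Q ≈ 50.6 m^3/h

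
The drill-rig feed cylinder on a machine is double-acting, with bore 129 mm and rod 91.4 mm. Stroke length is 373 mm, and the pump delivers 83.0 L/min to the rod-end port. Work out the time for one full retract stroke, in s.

t ≈ 1.75 s

Rod-side annular area A_ann = π/4 × (129² − 91.4²) = 6509 mm^2
Swept volume V = A × L; t = V / Q = A·L / Q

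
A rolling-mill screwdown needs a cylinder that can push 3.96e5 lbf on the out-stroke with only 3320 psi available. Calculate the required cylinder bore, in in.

D ≈ 12.3 in

Extension force acts on the full piston face: F = P × (π/4)D².
D = √(4F / (πP)) = √(4 × 3.96e5 lbf / (π × 3320 psi))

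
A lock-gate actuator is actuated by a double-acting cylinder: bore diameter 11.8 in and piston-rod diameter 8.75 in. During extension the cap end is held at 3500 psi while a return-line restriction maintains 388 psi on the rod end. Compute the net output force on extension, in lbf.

F ≈ 3.64e5 lbf

Cap-side area A_cap = π/4 × (11.8 in)² = 109.4 in^2
Rod-side annular area A_ann = π/4 × (11.8² − 8.75²) = 49.23 in^2
Net thrust = P_cap·A_cap − P_rod·A_ann = 3.828e5 lbf − 19100 lbf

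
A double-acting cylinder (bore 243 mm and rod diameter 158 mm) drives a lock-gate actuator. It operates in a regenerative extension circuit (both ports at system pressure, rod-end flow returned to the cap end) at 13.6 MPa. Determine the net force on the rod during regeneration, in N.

With equal pressure on both faces, forces on the annular region cancel; the net push is pressure × rod cross-section.
Rod cross-section A_rod = π/4 × (158 mm)² = 19610 mm^2
F = P × A_rod

F ≈ 2.67e5 N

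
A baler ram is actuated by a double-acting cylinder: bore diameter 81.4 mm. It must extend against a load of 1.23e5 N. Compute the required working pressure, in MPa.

P ≈ 23.6 MPa

Cap-side area A_cap = π/4 × (81.4 mm)² = 5204 mm^2
P = F / A = 1.23e5 N / A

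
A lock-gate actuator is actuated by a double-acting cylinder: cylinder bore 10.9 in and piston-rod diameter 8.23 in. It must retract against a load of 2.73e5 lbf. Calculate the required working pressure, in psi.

Rod-side annular area A_ann = π/4 × (10.9² − 8.23²) = 40.12 in^2
Retraction: pressure acts on the annular area.
P = F / A = 2.73e5 lbf / A

P ≈ 6810 psi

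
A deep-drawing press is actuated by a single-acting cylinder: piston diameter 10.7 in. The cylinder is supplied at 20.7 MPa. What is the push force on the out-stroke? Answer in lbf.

Cap-side area A_cap = π/4 × (10.7 in)² = 89.92 in^2
F = P × A_cap = 20.7 MPa × A_cap

F ≈ 2.70e5 lbf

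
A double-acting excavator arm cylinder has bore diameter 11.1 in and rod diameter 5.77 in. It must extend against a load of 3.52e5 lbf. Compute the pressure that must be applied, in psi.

P ≈ 3640 psi

Cap-side area A_cap = π/4 × (11.1 in)² = 96.77 in^2
P = F / A = 3.52e5 lbf / A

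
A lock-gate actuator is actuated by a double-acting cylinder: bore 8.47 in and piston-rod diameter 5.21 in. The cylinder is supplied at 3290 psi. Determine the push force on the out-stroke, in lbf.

F ≈ 1.85e5 lbf

Cap-side area A_cap = π/4 × (8.47 in)² = 56.35 in^2
F = P × A_cap = 3290 psi × A_cap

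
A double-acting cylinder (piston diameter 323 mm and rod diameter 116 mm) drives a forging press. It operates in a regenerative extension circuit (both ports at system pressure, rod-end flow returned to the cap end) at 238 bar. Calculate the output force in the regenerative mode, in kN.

With equal pressure on both faces, forces on the annular region cancel; the net push is pressure × rod cross-section.
Rod cross-section A_rod = π/4 × (116 mm)² = 10570 mm^2
F = P × A_rod

F ≈ 252 kN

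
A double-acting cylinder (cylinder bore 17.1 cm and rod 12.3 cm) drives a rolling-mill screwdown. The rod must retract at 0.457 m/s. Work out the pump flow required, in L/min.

Rod-side annular area A_ann = π/4 × (17.1² − 12.3²) = 110.8 cm^2
Q = A × v

Q ≈ 304 L/min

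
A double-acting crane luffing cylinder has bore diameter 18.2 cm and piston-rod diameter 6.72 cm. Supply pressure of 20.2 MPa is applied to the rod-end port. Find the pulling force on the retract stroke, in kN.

Rod-side annular area A_ann = π/4 × (18.2² − 6.72²) = 224.7 cm^2
On retraction the pressure acts on the annular area (bore minus rod).
F = P × A_ann

F ≈ 454 kN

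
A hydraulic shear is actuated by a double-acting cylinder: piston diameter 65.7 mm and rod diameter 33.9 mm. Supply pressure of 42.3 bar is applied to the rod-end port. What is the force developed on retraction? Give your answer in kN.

F ≈ 10.5 kN

Rod-side annular area A_ann = π/4 × (65.7² − 33.9²) = 2488 mm^2
On retraction the pressure acts on the annular area (bore minus rod).
F = P × A_ann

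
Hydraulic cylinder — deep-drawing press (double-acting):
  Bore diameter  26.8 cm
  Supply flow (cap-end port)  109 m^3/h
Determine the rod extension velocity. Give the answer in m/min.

Cap-side area A_cap = π/4 × (26.8 cm)² = 564.1 cm^2
v = Q / A

v ≈ 32.2 m/min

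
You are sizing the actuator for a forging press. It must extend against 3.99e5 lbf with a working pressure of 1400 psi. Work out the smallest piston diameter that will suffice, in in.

D ≈ 19.0 in

Extension force acts on the full piston face: F = P × (π/4)D².
D = √(4F / (πP)) = √(4 × 3.99e5 lbf / (π × 1400 psi))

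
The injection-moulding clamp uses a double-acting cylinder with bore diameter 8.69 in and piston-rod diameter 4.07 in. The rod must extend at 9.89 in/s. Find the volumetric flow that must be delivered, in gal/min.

Cap-side area A_cap = π/4 × (8.69 in)² = 59.31 in^2
Q = A × v

Q ≈ 152 gal/min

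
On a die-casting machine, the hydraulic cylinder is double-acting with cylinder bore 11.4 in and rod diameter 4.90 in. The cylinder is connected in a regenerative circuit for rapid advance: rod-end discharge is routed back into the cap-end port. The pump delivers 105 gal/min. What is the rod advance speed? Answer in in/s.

In regeneration the rod-end outflow joins the pump flow into the cap end, so the net volume the pump must supply per unit advance equals the rod cross-section area.
Rod cross-section A_rod = π/4 × (4.90 in)² = 18.86 in^2
v = Q_pump / A_rod

v ≈ 21.4 in/s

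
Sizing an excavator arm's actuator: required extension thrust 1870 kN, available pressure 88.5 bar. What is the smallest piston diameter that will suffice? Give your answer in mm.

D ≈ 519 mm

Extension force acts on the full piston face: F = P × (π/4)D².
D = √(4F / (πP)) = √(4 × 1870 kN / (π × 88.5 bar))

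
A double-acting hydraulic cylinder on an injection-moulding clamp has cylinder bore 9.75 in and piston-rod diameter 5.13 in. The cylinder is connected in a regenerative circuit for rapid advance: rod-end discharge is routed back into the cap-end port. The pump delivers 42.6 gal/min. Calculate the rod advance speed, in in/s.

In regeneration the rod-end outflow joins the pump flow into the cap end, so the net volume the pump must supply per unit advance equals the rod cross-section area.
Rod cross-section A_rod = π/4 × (5.13 in)² = 20.67 in^2
v = Q_pump / A_rod

v ≈ 7.93 in/s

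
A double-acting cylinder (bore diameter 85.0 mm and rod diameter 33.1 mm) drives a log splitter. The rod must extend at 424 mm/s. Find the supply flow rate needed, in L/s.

Cap-side area A_cap = π/4 × (85.0 mm)² = 5675 mm^2
Q = A × v

Q ≈ 2.41 L/s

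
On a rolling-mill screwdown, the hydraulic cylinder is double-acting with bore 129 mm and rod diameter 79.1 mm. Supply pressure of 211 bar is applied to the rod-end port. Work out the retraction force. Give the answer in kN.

F ≈ 172 kN

Rod-side annular area A_ann = π/4 × (129² − 79.1²) = 8156 mm^2
On retraction the pressure acts on the annular area (bore minus rod).
F = P × A_ann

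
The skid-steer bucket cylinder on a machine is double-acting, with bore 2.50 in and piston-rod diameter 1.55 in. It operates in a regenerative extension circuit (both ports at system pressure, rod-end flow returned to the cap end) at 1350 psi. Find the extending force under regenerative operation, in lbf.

F ≈ 2550 lbf

With equal pressure on both faces, forces on the annular region cancel; the net push is pressure × rod cross-section.
Rod cross-section A_rod = π/4 × (1.55 in)² = 1.887 in^2
F = P × A_rod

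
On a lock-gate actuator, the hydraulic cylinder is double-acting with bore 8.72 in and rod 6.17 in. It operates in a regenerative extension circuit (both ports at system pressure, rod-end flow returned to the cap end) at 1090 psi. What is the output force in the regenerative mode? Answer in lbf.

With equal pressure on both faces, forces on the annular region cancel; the net push is pressure × rod cross-section.
Rod cross-section A_rod = π/4 × (6.17 in)² = 29.90 in^2
F = P × A_rod

F ≈ 32600 lbf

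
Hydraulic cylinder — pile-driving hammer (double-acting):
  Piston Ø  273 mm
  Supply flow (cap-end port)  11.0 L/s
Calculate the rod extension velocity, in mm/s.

v ≈ 188 mm/s

Cap-side area A_cap = π/4 × (273 mm)² = 58530 mm^2
v = Q / A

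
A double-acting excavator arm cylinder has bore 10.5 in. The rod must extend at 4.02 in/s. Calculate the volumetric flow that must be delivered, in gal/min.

Cap-side area A_cap = π/4 × (10.5 in)² = 86.59 in^2
Q = A × v

Q ≈ 90.4 gal/min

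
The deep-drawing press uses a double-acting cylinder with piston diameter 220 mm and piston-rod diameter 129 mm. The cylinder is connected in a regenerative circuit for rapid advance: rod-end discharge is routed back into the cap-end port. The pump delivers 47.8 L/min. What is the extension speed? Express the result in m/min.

v ≈ 3.66 m/min

In regeneration the rod-end outflow joins the pump flow into the cap end, so the net volume the pump must supply per unit advance equals the rod cross-section area.
Rod cross-section A_rod = π/4 × (129 mm)² = 13070 mm^2
v = Q_pump / A_rod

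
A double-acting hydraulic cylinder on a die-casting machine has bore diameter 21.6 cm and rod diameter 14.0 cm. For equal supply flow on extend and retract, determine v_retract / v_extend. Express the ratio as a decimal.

v_ret/v_ext ≈ 1.72

Cap-side area A_cap = π/4 × (21.6 cm)² = 366.4 cm^2
Rod-side annular area A_ann = π/4 × (21.6² − 14.0²) = 212.5 cm^2
For equal Q, v ∝ 1/A, so v_ret/v_ext = A_cap/A_ann.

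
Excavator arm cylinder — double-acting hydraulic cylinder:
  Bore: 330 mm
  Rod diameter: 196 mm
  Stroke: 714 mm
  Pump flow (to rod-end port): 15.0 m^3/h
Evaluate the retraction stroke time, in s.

t ≈ 9.49 s

Rod-side annular area A_ann = π/4 × (330² − 196²) = 55360 mm^2
Swept volume V = A × L; t = V / Q = A·L / Q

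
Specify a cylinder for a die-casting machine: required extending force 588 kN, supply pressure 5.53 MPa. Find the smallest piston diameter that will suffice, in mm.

D ≈ 368 mm

Extension force acts on the full piston face: F = P × (π/4)D².
D = √(4F / (πP)) = √(4 × 588 kN / (π × 5.53 MPa))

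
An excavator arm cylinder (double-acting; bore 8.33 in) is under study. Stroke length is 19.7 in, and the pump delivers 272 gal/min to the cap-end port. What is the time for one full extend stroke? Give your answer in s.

Cap-side area A_cap = π/4 × (8.33 in)² = 54.50 in^2
Swept volume V = A × L; t = V / Q = A·L / Q

t ≈ 1.03 s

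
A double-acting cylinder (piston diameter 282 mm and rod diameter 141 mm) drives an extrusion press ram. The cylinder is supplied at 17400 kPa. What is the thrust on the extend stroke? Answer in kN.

F ≈ 1090 kN

Cap-side area A_cap = π/4 × (282 mm)² = 62460 mm^2
F = P × A_cap = 17400 kPa × A_cap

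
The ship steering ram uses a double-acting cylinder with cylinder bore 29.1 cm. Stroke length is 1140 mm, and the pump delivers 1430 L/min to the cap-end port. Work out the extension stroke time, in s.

t ≈ 3.18 s

Cap-side area A_cap = π/4 × (29.1 cm)² = 665.1 cm^2
Swept volume V = A × L; t = V / Q = A·L / Q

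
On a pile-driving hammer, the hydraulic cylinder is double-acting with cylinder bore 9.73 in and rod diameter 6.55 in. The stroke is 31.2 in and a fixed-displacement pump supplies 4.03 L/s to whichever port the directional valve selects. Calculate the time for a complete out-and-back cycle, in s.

t ≈ 14.6 s

Cap-side area A_cap = π/4 × (9.73 in)² = 74.36 in^2
Rod-side annular area A_ann = π/4 × (9.73² − 6.55²) = 40.66 in^2
t_ext = A_cap·L/Q = 9.433 s
t_ret = A_ann·L/Q = 5.158 s
t_cycle = t_ext + t_ret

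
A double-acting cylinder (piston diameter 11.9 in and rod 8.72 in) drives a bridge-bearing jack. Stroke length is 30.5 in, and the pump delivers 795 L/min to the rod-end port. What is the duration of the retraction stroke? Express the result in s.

t ≈ 1.94 s

Rod-side annular area A_ann = π/4 × (11.9² − 8.72²) = 51.50 in^2
Swept volume V = A × L; t = V / Q = A·L / Q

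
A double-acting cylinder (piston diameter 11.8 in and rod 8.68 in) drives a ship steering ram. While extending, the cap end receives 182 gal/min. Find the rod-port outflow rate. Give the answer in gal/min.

Cap-side area A_cap = π/4 × (11.8 in)² = 109.4 in^2
Rod-side annular area A_ann = π/4 × (11.8² − 8.68²) = 50.19 in^2
Piston speed v = Q_in/A_cap; rod-end outflow Q_out = v × A_ann = Q_in × A_ann/A_cap.

Q_out ≈ 83.5 gal/min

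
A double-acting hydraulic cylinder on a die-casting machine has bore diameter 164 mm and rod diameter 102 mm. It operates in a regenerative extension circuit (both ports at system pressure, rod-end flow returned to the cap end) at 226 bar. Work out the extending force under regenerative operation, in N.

F ≈ 1.85e5 N

With equal pressure on both faces, forces on the annular region cancel; the net push is pressure × rod cross-section.
Rod cross-section A_rod = π/4 × (102 mm)² = 8171 mm^2
F = P × A_rod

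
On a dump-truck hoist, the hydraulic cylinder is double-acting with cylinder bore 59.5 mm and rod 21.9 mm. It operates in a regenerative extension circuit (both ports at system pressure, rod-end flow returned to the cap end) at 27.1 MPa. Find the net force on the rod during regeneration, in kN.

F ≈ 10.2 kN

With equal pressure on both faces, forces on the annular region cancel; the net push is pressure × rod cross-section.
Rod cross-section A_rod = π/4 × (21.9 mm)² = 376.7 mm^2
F = P × A_rod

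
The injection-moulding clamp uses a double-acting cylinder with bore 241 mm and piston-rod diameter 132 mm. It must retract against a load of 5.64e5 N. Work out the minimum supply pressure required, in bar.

Rod-side annular area A_ann = π/4 × (241² − 132²) = 31930 mm^2
Retraction: pressure acts on the annular area.
P = F / A = 5.64e5 N / A

P ≈ 177 bar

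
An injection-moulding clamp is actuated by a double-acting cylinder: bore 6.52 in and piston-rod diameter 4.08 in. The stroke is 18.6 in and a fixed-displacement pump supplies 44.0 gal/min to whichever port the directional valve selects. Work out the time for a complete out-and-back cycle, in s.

t ≈ 5.90 s

Cap-side area A_cap = π/4 × (6.52 in)² = 33.39 in^2
Rod-side annular area A_ann = π/4 × (6.52² − 4.08²) = 20.31 in^2
t_ext = A_cap·L/Q = 3.666 s
t_ret = A_ann·L/Q = 2.230 s
t_cycle = t_ext + t_ret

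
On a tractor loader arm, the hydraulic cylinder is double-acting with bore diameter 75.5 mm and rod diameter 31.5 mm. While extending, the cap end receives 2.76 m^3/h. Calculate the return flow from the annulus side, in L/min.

Q_out ≈ 38.0 L/min

Cap-side area A_cap = π/4 × (75.5 mm)² = 4477 mm^2
Rod-side annular area A_ann = π/4 × (75.5² − 31.5²) = 3698 mm^2
Piston speed v = Q_in/A_cap; rod-end outflow Q_out = v × A_ann = Q_in × A_ann/A_cap.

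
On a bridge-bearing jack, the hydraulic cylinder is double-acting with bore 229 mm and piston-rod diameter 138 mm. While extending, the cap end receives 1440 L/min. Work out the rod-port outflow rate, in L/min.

Cap-side area A_cap = π/4 × (229 mm)² = 41190 mm^2
Rod-side annular area A_ann = π/4 × (229² − 138²) = 26230 mm^2
Piston speed v = Q_in/A_cap; rod-end outflow Q_out = v × A_ann = Q_in × A_ann/A_cap.

Q_out ≈ 917 L/min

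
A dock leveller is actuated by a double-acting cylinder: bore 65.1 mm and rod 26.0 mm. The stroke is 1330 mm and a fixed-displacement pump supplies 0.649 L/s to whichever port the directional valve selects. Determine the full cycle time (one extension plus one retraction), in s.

t ≈ 12.6 s

Cap-side area A_cap = π/4 × (65.1 mm)² = 3329 mm^2
Rod-side annular area A_ann = π/4 × (65.1² − 26.0²) = 2798 mm^2
t_ext = A_cap·L/Q = 6.821 s
t_ret = A_ann·L/Q = 5.733 s
t_cycle = t_ext + t_ret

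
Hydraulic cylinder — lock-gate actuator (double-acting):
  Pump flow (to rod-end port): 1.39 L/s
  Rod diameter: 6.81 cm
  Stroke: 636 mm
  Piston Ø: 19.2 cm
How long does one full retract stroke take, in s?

Rod-side annular area A_ann = π/4 × (19.2² − 6.81²) = 253.1 cm^2
Swept volume V = A × L; t = V / Q = A·L / Q

t ≈ 11.6 s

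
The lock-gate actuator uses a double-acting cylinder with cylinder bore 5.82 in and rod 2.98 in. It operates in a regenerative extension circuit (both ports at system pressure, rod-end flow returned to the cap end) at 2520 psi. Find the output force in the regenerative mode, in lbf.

With equal pressure on both faces, forces on the annular region cancel; the net push is pressure × rod cross-section.
Rod cross-section A_rod = π/4 × (2.98 in)² = 6.975 in^2
F = P × A_rod

F ≈ 17600 lbf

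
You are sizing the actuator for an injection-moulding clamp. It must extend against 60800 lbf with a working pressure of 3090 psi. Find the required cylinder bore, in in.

Extension force acts on the full piston face: F = P × (π/4)D².
D = √(4F / (πP)) = √(4 × 60800 lbf / (π × 3090 psi))

D ≈ 5.01 in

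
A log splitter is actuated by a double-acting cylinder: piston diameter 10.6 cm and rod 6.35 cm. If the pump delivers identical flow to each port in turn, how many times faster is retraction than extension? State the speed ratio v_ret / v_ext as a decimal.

Cap-side area A_cap = π/4 × (10.6 cm)² = 88.25 cm^2
Rod-side annular area A_ann = π/4 × (10.6² − 6.35²) = 56.58 cm^2
For equal Q, v ∝ 1/A, so v_ret/v_ext = A_cap/A_ann.

v_ret/v_ext ≈ 1.56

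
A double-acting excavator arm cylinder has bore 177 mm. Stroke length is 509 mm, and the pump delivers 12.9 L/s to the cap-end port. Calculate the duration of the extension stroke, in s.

t ≈ 0.971 s

Cap-side area A_cap = π/4 × (177 mm)² = 24610 mm^2
Swept volume V = A × L; t = V / Q = A·L / Q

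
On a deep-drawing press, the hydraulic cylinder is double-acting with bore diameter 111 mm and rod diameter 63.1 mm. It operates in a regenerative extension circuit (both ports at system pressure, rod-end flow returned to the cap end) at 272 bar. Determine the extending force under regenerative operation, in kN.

F ≈ 85.1 kN

With equal pressure on both faces, forces on the annular region cancel; the net push is pressure × rod cross-section.
Rod cross-section A_rod = π/4 × (63.1 mm)² = 3127 mm^2
F = P × A_rod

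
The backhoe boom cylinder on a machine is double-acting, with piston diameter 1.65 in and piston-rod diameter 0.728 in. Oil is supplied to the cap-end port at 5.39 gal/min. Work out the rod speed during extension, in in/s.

v ≈ 9.70 in/s

Cap-side area A_cap = π/4 × (1.65 in)² = 2.138 in^2
v = Q / A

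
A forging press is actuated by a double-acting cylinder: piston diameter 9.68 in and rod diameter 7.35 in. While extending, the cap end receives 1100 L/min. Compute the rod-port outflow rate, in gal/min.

Q_out ≈ 123 gal/min

Cap-side area A_cap = π/4 × (9.68 in)² = 73.59 in^2
Rod-side annular area A_ann = π/4 × (9.68² − 7.35²) = 31.16 in^2
Piston speed v = Q_in/A_cap; rod-end outflow Q_out = v × A_ann = Q_in × A_ann/A_cap.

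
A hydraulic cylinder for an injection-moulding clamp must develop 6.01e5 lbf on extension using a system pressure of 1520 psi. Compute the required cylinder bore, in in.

Extension force acts on the full piston face: F = P × (π/4)D².
D = √(4F / (πP)) = √(4 × 6.01e5 lbf / (π × 1520 psi))

D ≈ 22.4 in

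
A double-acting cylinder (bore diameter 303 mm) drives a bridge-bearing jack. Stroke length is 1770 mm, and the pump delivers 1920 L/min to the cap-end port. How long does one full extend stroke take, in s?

t ≈ 3.99 s

Cap-side area A_cap = π/4 × (303 mm)² = 72110 mm^2
Swept volume V = A × L; t = V / Q = A·L / Q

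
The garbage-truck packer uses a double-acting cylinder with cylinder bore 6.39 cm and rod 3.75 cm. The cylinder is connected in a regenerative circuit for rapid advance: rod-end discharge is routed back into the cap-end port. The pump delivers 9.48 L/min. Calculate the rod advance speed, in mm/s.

In regeneration the rod-end outflow joins the pump flow into the cap end, so the net volume the pump must supply per unit advance equals the rod cross-section area.
Rod cross-section A_rod = π/4 × (3.75 cm)² = 11.04 cm^2
v = Q_pump / A_rod

v ≈ 143 mm/s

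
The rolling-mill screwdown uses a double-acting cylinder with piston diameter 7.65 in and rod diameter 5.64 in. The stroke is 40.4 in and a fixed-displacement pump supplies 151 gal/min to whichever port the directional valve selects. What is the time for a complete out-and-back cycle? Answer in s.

t ≈ 4.65 s

Cap-side area A_cap = π/4 × (7.65 in)² = 45.96 in^2
Rod-side annular area A_ann = π/4 × (7.65² − 5.64²) = 20.98 in^2
t_ext = A_cap·L/Q = 3.194 s
t_ret = A_ann·L/Q = 1.458 s
t_cycle = t_ext + t_ret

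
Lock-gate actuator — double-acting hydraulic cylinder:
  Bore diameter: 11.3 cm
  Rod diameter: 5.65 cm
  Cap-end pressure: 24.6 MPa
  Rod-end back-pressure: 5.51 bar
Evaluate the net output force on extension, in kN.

F ≈ 243 kN

Cap-side area A_cap = π/4 × (11.3 cm)² = 100.3 cm^2
Rod-side annular area A_ann = π/4 × (11.3² − 5.65²) = 75.22 cm^2
Net thrust = P_cap·A_cap − P_rod·A_ann = 246.7 kN − 4.144 kN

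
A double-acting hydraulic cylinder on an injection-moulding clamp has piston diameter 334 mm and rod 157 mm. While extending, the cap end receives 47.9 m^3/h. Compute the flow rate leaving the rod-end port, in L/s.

Cap-side area A_cap = π/4 × (334 mm)² = 87620 mm^2
Rod-side annular area A_ann = π/4 × (334² − 157²) = 68260 mm^2
Piston speed v = Q_in/A_cap; rod-end outflow Q_out = v × A_ann = Q_in × A_ann/A_cap.

Q_out ≈ 10.4 L/s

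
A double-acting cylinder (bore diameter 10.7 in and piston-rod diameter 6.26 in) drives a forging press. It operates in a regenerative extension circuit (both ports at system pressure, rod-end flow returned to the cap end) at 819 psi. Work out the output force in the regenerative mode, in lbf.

F ≈ 25200 lbf

With equal pressure on both faces, forces on the annular region cancel; the net push is pressure × rod cross-section.
Rod cross-section A_rod = π/4 × (6.26 in)² = 30.78 in^2
F = P × A_rod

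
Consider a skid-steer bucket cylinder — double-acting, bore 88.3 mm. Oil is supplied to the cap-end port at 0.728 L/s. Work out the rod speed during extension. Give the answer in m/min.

v ≈ 7.13 m/min

Cap-side area A_cap = π/4 × (88.3 mm)² = 6124 mm^2
v = Q / A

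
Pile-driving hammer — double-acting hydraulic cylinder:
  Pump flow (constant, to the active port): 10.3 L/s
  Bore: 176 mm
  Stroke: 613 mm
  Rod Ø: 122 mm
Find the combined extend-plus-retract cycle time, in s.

t ≈ 2.20 s

Cap-side area A_cap = π/4 × (176 mm)² = 24330 mm^2
Rod-side annular area A_ann = π/4 × (176² − 122²) = 12640 mm^2
t_ext = A_cap·L/Q = 1.448 s
t_ret = A_ann·L/Q = 0.7522 s
t_cycle = t_ext + t_ret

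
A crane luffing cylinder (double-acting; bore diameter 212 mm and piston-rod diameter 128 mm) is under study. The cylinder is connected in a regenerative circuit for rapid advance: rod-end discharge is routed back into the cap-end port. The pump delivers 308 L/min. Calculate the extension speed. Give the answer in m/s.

In regeneration the rod-end outflow joins the pump flow into the cap end, so the net volume the pump must supply per unit advance equals the rod cross-section area.
Rod cross-section A_rod = π/4 × (128 mm)² = 12870 mm^2
v = Q_pump / A_rod

v ≈ 0.399 m/s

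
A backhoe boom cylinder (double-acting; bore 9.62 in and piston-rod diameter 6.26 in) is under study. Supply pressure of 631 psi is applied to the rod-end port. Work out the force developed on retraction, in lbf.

F ≈ 26400 lbf

Rod-side annular area A_ann = π/4 × (9.62² − 6.26²) = 41.91 in^2
On retraction the pressure acts on the annular area (bore minus rod).
F = P × A_ann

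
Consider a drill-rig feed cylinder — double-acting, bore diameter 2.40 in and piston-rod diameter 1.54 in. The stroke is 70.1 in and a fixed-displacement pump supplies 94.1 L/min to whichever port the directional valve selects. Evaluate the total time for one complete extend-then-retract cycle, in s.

t ≈ 5.26 s

Cap-side area A_cap = π/4 × (2.40 in)² = 4.524 in^2
Rod-side annular area A_ann = π/4 × (2.40² − 1.54²) = 2.661 in^2
t_ext = A_cap·L/Q = 3.314 s
t_ret = A_ann·L/Q = 1.949 s
t_cycle = t_ext + t_ret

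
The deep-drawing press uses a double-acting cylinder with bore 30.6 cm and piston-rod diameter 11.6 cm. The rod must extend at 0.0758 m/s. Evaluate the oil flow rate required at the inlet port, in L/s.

Cap-side area A_cap = π/4 × (30.6 cm)² = 735.4 cm^2
Q = A × v

Q ≈ 5.57 L/s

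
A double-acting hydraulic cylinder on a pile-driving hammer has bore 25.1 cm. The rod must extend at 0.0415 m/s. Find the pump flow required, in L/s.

Cap-side area A_cap = π/4 × (25.1 cm)² = 494.8 cm^2
Q = A × v

Q ≈ 2.05 L/s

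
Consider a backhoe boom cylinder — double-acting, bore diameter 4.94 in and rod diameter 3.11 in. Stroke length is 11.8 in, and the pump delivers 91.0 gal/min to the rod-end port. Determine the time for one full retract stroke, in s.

t ≈ 0.390 s

Rod-side annular area A_ann = π/4 × (4.94² − 3.11²) = 11.57 in^2
Swept volume V = A × L; t = V / Q = A·L / Q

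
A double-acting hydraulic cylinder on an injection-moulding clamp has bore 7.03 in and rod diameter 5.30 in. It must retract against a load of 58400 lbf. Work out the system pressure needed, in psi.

Rod-side annular area A_ann = π/4 × (7.03² − 5.30²) = 16.75 in^2
Retraction: pressure acts on the annular area.
P = F / A = 58400 lbf / A

P ≈ 3490 psi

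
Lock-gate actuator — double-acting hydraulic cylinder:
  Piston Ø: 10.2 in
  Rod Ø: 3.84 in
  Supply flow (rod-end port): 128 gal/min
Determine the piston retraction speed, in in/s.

Rod-side annular area A_ann = π/4 × (10.2² − 3.84²) = 70.13 in^2
Flow into the rod-end port fills the annular volume.
v = Q / A

v ≈ 7.03 in/s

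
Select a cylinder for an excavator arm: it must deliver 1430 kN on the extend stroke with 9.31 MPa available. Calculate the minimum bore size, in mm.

Extension force acts on the full piston face: F = P × (π/4)D².
D = √(4F / (πP)) = √(4 × 1430 kN / (π × 9.31 MPa))

D ≈ 442 mm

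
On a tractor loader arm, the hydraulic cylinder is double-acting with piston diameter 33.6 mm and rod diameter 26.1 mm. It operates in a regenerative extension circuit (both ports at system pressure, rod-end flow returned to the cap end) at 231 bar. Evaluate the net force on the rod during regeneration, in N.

With equal pressure on both faces, forces on the annular region cancel; the net push is pressure × rod cross-section.
Rod cross-section A_rod = π/4 × (26.1 mm)² = 535.0 mm^2
F = P × A_rod

F ≈ 12400 N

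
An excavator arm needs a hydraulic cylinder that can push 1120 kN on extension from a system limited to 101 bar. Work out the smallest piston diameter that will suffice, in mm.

Extension force acts on the full piston face: F = P × (π/4)D².
D = √(4F / (πP)) = √(4 × 1120 kN / (π × 101 bar))

D ≈ 376 mm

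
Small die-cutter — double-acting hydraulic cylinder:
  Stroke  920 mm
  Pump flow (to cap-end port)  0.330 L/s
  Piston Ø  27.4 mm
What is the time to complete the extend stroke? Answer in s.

Cap-side area A_cap = π/4 × (27.4 mm)² = 589.6 mm^2
Swept volume V = A × L; t = V / Q = A·L / Q

t ≈ 1.64 s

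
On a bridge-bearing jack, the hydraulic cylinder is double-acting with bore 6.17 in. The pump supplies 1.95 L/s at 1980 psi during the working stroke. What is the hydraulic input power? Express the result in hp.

Hydraulic power = P × Q

W ≈ 35.7 hp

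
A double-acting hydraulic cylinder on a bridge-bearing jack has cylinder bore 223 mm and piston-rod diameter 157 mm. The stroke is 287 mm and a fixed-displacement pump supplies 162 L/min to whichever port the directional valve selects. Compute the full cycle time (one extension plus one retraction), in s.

t ≈ 6.25 s

Cap-side area A_cap = π/4 × (223 mm)² = 39060 mm^2
Rod-side annular area A_ann = π/4 × (223² − 157²) = 19700 mm^2
t_ext = A_cap·L/Q = 4.152 s
t_ret = A_ann·L/Q = 2.094 s
t_cycle = t_ext + t_ret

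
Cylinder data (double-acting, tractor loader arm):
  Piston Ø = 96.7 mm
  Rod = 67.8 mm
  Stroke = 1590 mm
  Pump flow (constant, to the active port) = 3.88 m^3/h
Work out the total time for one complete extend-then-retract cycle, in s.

Cap-side area A_cap = π/4 × (96.7 mm)² = 7344 mm^2
Rod-side annular area A_ann = π/4 × (96.7² − 67.8²) = 3734 mm^2
t_ext = A_cap·L/Q = 10.83 s
t_ret = A_ann·L/Q = 5.508 s
t_cycle = t_ext + t_ret

t ≈ 16.3 s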